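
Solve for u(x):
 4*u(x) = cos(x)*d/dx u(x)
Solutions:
 u(x) = C1*(sin(x)^2 + 2*sin(x) + 1)/(sin(x)^2 - 2*sin(x) + 1)


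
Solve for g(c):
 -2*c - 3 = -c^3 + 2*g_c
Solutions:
 g(c) = C1 + c^4/8 - c^2/2 - 3*c/2


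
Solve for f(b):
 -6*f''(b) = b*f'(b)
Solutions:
 f(b) = C1 + C2*erf(sqrt(3)*b/6)


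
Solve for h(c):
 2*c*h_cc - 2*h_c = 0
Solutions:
 h(c) = C1 + C2*c^2


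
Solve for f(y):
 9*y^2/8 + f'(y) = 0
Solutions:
 f(y) = C1 - 3*y^3/8


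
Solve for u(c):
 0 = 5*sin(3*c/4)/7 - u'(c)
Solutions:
 u(c) = C1 - 20*cos(3*c/4)/21


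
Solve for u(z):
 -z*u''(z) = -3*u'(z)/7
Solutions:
 u(z) = C1 + C2*z^(10/7)


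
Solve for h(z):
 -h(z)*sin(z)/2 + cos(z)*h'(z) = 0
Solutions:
 h(z) = C1/sqrt(cos(z))


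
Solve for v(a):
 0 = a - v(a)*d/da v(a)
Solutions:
 v(a) = -sqrt(C1 + a^2)
 v(a) = sqrt(C1 + a^2)


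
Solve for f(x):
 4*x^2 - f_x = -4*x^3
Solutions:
 f(x) = C1 + x^4 + 4*x^3/3


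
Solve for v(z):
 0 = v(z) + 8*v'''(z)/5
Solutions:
 v(z) = C3*exp(-5^(1/3)*z/2) + (C1*sin(sqrt(3)*5^(1/3)*z/4) + C2*cos(sqrt(3)*5^(1/3)*z/4))*exp(5^(1/3)*z/4)


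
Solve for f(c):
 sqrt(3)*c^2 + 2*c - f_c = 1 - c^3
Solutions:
 f(c) = C1 + c^4/4 + sqrt(3)*c^3/3 + c^2 - c


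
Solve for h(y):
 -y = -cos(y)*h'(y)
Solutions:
 h(y) = C1 + Integral(y/cos(y), y)


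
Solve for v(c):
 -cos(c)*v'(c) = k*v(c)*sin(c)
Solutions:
 v(c) = C1*exp(k*log(cos(c)))


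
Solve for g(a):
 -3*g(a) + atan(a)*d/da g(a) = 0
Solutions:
 g(a) = C1*exp(3*Integral(1/atan(a), a))


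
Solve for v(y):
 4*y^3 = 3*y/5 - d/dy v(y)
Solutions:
 v(y) = C1 - y^4 + 3*y^2/10


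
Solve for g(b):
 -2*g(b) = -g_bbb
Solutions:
 g(b) = C3*exp(2^(1/3)*b) + (C1*sin(2^(1/3)*sqrt(3)*b/2) + C2*cos(2^(1/3)*sqrt(3)*b/2))*exp(-2^(1/3)*b/2)


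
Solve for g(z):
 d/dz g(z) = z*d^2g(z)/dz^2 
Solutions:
 g(z) = C1 + C2*z^2


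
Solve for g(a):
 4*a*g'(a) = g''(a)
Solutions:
 g(a) = C1 + C2*erfi(sqrt(2)*a)


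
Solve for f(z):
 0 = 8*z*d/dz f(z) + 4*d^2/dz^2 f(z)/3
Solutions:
 f(z) = C1 + C2*erf(sqrt(3)*z)


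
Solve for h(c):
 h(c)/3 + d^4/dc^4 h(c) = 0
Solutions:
 h(c) = (C1*sin(sqrt(2)*3^(3/4)*c/6) + C2*cos(sqrt(2)*3^(3/4)*c/6))*exp(-sqrt(2)*3^(3/4)*c/6) + (C3*sin(sqrt(2)*3^(3/4)*c/6) + C4*cos(sqrt(2)*3^(3/4)*c/6))*exp(sqrt(2)*3^(3/4)*c/6)


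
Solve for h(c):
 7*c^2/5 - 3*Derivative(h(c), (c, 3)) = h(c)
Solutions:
 h(c) = C3*exp(-3^(2/3)*c/3) + 7*c^2/5 + (C1*sin(3^(1/6)*c/2) + C2*cos(3^(1/6)*c/2))*exp(3^(2/3)*c/6)


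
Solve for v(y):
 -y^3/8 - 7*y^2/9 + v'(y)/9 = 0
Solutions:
 v(y) = C1 + 9*y^4/32 + 7*y^3/3


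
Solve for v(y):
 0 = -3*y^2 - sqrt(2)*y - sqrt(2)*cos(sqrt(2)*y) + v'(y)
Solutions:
 v(y) = C1 + y^3 + sqrt(2)*y^2/2 + sin(sqrt(2)*y)


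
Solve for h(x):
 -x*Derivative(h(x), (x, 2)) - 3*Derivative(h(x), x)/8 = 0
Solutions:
 h(x) = C1 + C2*x^(5/8)


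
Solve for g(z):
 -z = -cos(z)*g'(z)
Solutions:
 g(z) = C1 + Integral(z/cos(z), z)


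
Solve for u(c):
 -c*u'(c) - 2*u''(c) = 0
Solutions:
 u(c) = C1 + C2*erf(c/2)


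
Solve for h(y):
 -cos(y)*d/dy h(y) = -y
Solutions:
 h(y) = C1 + Integral(y/cos(y), y)


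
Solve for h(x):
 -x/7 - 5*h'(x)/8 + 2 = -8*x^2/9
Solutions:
 h(x) = C1 + 64*x^3/135 - 4*x^2/35 + 16*x/5


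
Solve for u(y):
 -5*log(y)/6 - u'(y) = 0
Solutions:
 u(y) = C1 - 5*y*log(y)/6 + 5*y/6


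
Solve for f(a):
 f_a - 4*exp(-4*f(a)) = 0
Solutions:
 f(a) = log(-I*(C1 + 16*a)^(1/4))
 f(a) = log(I*(C1 + 16*a)^(1/4))
 f(a) = log(-(C1 + 16*a)^(1/4))
 f(a) = log(C1 + 16*a)/4


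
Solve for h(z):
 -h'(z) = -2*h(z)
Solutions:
 h(z) = C1*exp(2*z)


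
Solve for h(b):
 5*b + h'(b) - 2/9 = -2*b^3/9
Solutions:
 h(b) = C1 - b^4/18 - 5*b^2/2 + 2*b/9


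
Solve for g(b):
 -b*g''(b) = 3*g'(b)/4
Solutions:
 g(b) = C1 + C2*b^(1/4)


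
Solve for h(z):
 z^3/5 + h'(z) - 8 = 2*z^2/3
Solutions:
 h(z) = C1 - z^4/20 + 2*z^3/9 + 8*z


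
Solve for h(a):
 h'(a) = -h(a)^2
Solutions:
 h(a) = 1/(C1 + a)


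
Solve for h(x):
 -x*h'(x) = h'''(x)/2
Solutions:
 h(x) = C1 + Integral(C2*airyai(-2^(1/3)*x) + C3*airybi(-2^(1/3)*x), x)


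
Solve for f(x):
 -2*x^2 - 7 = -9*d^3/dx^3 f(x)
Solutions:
 f(x) = C1 + C2*x + C3*x^2 + x^5/270 + 7*x^3/54


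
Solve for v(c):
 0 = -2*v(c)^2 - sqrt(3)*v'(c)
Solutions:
 v(c) = 3/(C1 + 2*sqrt(3)*c)


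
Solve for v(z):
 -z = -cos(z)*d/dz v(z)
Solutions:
 v(z) = C1 + Integral(z/cos(z), z)


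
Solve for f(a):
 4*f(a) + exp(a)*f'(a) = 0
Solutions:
 f(a) = C1*exp(4*exp(-a))


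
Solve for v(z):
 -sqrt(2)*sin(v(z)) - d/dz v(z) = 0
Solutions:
 v(z) = -acos((-C1 - exp(2*sqrt(2)*z))/(C1 - exp(2*sqrt(2)*z))) + 2*pi
 v(z) = acos((-C1 - exp(2*sqrt(2)*z))/(C1 - exp(2*sqrt(2)*z)))


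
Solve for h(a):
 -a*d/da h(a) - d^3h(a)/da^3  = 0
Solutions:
 h(a) = C1 + Integral(C2*airyai(-a) + C3*airybi(-a), a)


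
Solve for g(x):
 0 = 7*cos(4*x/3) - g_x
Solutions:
 g(x) = C1 + 21*sin(4*x/3)/4


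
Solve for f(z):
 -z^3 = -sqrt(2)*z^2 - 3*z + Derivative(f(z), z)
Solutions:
 f(z) = C1 - z^4/4 + sqrt(2)*z^3/3 + 3*z^2/2


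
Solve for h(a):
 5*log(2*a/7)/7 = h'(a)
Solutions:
 h(a) = C1 + 5*a*log(a)/7 - 5*a*log(7)/7 - 5*a/7 + 5*a*log(2)/7


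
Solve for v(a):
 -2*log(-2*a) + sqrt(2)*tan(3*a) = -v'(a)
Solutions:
 v(a) = C1 + 2*a*log(-a) - 2*a + 2*a*log(2) + sqrt(2)*log(cos(3*a))/3


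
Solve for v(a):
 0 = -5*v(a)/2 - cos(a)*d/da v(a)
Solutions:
 v(a) = C1*(sin(a) - 1)^(5/4)/(sin(a) + 1)^(5/4)


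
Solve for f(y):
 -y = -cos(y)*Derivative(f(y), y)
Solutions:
 f(y) = C1 + Integral(y/cos(y), y)


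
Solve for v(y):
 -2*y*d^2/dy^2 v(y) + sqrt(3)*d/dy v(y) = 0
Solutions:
 v(y) = C1 + C2*y^(sqrt(3)/2 + 1)


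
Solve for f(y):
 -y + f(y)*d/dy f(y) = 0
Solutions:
 f(y) = -sqrt(C1 + y^2)
 f(y) = sqrt(C1 + y^2)


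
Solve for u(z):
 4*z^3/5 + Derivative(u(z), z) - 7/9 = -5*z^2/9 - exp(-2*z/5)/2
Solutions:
 u(z) = C1 - z^4/5 - 5*z^3/27 + 7*z/9 + 5*exp(-2*z/5)/4


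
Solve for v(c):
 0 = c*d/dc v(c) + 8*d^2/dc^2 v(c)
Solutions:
 v(c) = C1 + C2*erf(c/4)


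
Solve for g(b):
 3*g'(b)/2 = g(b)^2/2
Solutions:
 g(b) = -3/(C1 + b)


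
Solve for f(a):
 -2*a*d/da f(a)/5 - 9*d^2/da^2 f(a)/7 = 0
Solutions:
 f(a) = C1 + C2*erf(sqrt(35)*a/15)


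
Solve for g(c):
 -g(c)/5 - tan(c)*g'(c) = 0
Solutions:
 g(c) = C1/sin(c)^(1/5)


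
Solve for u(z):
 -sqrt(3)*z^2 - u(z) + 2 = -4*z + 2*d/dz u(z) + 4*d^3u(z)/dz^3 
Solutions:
 u(z) = C1*exp(-3^(1/3)*z*(-(9 + sqrt(105))^(1/3) + 2*3^(1/3)/(9 + sqrt(105))^(1/3))/12)*sin(3^(1/6)*z*(6/(9 + sqrt(105))^(1/3) + 3^(2/3)*(9 + sqrt(105))^(1/3))/12) + C2*exp(-3^(1/3)*z*(-(9 + sqrt(105))^(1/3) + 2*3^(1/3)/(9 + sqrt(105))^(1/3))/12)*cos(3^(1/6)*z*(6/(9 + sqrt(105))^(1/3) + 3^(2/3)*(9 + sqrt(105))^(1/3))/12) + C3*exp(3^(1/3)*z*(-(9 + sqrt(105))^(1/3) + 2*3^(1/3)/(9 + sqrt(105))^(1/3))/6) - sqrt(3)*z^2 + 4*z + 4*sqrt(3)*z - 8*sqrt(3) - 6


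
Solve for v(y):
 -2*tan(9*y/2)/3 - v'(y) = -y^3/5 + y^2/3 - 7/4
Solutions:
 v(y) = C1 + y^4/20 - y^3/9 + 7*y/4 + 4*log(cos(9*y/2))/27


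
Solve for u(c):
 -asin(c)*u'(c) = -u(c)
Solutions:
 u(c) = C1*exp(Integral(1/asin(c), c))


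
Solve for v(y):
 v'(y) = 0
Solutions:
 v(y) = C1


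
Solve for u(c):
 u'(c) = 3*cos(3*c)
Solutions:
 u(c) = C1 + sin(3*c)


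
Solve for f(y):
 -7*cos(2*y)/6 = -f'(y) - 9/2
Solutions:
 f(y) = C1 - 9*y/2 + 7*sin(2*y)/12


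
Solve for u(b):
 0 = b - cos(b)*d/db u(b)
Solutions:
 u(b) = C1 + Integral(b/cos(b), b)


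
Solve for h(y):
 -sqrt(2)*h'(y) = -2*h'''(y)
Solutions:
 h(y) = C1 + C2*exp(-2^(3/4)*y/2) + C3*exp(2^(3/4)*y/2)


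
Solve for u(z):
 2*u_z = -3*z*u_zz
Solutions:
 u(z) = C1 + C2*z^(1/3)


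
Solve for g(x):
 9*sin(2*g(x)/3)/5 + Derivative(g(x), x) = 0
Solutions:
 9*x/5 + 3*log(cos(2*g(x)/3) - 1)/4 - 3*log(cos(2*g(x)/3) + 1)/4 = C1


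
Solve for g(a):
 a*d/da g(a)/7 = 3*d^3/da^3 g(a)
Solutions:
 g(a) = C1 + Integral(C2*airyai(21^(2/3)*a/21) + C3*airybi(21^(2/3)*a/21), a)


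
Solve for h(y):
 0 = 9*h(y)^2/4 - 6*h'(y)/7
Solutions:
 h(y) = -8/(C1 + 21*y)


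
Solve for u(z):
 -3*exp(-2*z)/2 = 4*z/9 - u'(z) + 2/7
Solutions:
 u(z) = C1 + 2*z^2/9 + 2*z/7 - 3*exp(-2*z)/4


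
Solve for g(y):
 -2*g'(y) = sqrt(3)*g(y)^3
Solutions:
 g(y) = -sqrt(-1/(C1 - sqrt(3)*y))
 g(y) = sqrt(-1/(C1 - sqrt(3)*y))


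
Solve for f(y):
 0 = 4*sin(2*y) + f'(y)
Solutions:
 f(y) = C1 + 2*cos(2*y)


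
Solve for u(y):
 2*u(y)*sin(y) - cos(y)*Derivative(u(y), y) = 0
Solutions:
 u(y) = C1/cos(y)^2


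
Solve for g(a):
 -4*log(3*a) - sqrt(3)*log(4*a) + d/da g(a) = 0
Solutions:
 g(a) = C1 + sqrt(3)*a*log(a) + 4*a*log(a) - 4*a - sqrt(3)*a + a*log(81*2^(2*sqrt(3)))


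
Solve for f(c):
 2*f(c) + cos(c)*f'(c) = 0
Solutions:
 f(c) = C1*(sin(c) - 1)/(sin(c) + 1)


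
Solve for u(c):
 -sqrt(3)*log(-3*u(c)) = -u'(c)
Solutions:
 -sqrt(3)*Integral(1/(log(-_y) + log(3)), (_y, u(c)))/3 = C1 - c


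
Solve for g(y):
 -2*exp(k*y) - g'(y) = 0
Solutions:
 g(y) = C1 - 2*exp(k*y)/k


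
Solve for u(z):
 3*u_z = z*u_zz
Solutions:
 u(z) = C1 + C2*z^4


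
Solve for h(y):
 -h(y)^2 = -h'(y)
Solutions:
 h(y) = -1/(C1 + y)


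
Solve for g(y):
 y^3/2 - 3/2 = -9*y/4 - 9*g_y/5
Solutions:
 g(y) = C1 - 5*y^4/72 - 5*y^2/8 + 5*y/6


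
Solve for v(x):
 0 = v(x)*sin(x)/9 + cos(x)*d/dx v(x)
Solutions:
 v(x) = C1*cos(x)^(1/9)


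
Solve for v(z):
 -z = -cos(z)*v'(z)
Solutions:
 v(z) = C1 + Integral(z/cos(z), z)


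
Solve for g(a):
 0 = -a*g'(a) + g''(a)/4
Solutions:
 g(a) = C1 + C2*erfi(sqrt(2)*a)


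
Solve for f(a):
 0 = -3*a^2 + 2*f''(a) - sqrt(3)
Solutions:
 f(a) = C1 + C2*a + a^4/8 + sqrt(3)*a^2/4


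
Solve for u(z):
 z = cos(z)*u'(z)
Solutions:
 u(z) = C1 + Integral(z/cos(z), z)


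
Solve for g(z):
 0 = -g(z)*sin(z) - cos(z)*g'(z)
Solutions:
 g(z) = C1*cos(z)


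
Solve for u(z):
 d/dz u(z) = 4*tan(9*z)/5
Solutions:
 u(z) = C1 - 4*log(cos(9*z))/45


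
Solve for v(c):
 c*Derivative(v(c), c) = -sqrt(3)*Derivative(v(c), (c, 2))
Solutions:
 v(c) = C1 + C2*erf(sqrt(2)*3^(3/4)*c/6)


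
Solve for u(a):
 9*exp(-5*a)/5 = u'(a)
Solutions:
 u(a) = C1 - 9*exp(-5*a)/25


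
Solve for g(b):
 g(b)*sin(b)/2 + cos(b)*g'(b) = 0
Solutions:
 g(b) = C1*sqrt(cos(b))


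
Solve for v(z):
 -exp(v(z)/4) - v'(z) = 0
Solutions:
 v(z) = 4*log(1/(C1 + z)) + 8*log(2)


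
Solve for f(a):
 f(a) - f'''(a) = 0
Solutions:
 f(a) = C3*exp(a) + (C1*sin(sqrt(3)*a/2) + C2*cos(sqrt(3)*a/2))*exp(-a/2)


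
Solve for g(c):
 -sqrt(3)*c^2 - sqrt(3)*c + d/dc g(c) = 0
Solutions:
 g(c) = C1 + sqrt(3)*c^3/3 + sqrt(3)*c^2/2


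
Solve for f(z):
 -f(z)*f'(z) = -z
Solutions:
 f(z) = -sqrt(C1 + z^2)
 f(z) = sqrt(C1 + z^2)


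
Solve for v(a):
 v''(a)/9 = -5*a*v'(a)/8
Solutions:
 v(a) = C1 + C2*erf(3*sqrt(5)*a/4)


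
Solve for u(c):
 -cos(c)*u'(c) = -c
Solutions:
 u(c) = C1 + Integral(c/cos(c), c)


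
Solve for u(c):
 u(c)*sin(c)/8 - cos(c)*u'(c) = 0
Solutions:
 u(c) = C1/cos(c)^(1/8)


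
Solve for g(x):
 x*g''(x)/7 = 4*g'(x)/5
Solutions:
 g(x) = C1 + C2*x^(33/5)


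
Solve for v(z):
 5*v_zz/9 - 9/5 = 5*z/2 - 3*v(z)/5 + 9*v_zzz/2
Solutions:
 v(z) = C1*exp(z*(-5^(2/3)*(2187*sqrt(4792969) + 4787969)^(1/3) - 500*5^(1/3)/(2187*sqrt(4792969) + 4787969)^(1/3) + 100)/2430)*sin(sqrt(3)*5^(1/3)*z*(-5^(1/3)*(2187*sqrt(4792969) + 4787969)^(1/3) + 500/(2187*sqrt(4792969) + 4787969)^(1/3))/2430) + C2*exp(z*(-5^(2/3)*(2187*sqrt(4792969) + 4787969)^(1/3) - 500*5^(1/3)/(2187*sqrt(4792969) + 4787969)^(1/3) + 100)/2430)*cos(sqrt(3)*5^(1/3)*z*(-5^(1/3)*(2187*sqrt(4792969) + 4787969)^(1/3) + 500/(2187*sqrt(4792969) + 4787969)^(1/3))/2430) + C3*exp(z*(500*5^(1/3)/(2187*sqrt(4792969) + 4787969)^(1/3) + 50 + 5^(2/3)*(2187*sqrt(4792969) + 4787969)^(1/3))/1215) + 25*z/6 + 3


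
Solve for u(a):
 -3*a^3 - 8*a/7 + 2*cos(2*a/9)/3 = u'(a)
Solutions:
 u(a) = C1 - 3*a^4/4 - 4*a^2/7 + 3*sin(2*a/9)


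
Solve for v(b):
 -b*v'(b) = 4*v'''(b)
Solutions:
 v(b) = C1 + Integral(C2*airyai(-2^(1/3)*b/2) + C3*airybi(-2^(1/3)*b/2), b)


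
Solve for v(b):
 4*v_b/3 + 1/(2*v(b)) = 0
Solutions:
 v(b) = -sqrt(C1 - 3*b)/2
 v(b) = sqrt(C1 - 3*b)/2


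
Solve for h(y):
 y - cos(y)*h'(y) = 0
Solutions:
 h(y) = C1 + Integral(y/cos(y), y)


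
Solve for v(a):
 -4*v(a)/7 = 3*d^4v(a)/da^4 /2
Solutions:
 v(a) = (C1*sin(2^(1/4)*21^(3/4)*a/21) + C2*cos(2^(1/4)*21^(3/4)*a/21))*exp(-2^(1/4)*21^(3/4)*a/21) + (C3*sin(2^(1/4)*21^(3/4)*a/21) + C4*cos(2^(1/4)*21^(3/4)*a/21))*exp(2^(1/4)*21^(3/4)*a/21)


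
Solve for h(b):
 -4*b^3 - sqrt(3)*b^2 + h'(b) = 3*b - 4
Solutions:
 h(b) = C1 + b^4 + sqrt(3)*b^3/3 + 3*b^2/2 - 4*b


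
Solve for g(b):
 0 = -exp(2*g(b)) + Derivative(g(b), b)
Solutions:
 g(b) = log(-sqrt(-1/(C1 + b))) - log(2)/2
 g(b) = log(-1/(C1 + b))/2 - log(2)/2


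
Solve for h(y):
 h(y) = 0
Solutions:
 h(y) = 0


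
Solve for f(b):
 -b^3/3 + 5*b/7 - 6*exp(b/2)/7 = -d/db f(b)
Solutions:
 f(b) = C1 + b^4/12 - 5*b^2/14 + 12*exp(b/2)/7


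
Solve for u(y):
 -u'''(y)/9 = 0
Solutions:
 u(y) = C1 + C2*y + C3*y^2


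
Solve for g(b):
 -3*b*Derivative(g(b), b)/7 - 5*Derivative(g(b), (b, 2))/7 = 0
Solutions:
 g(b) = C1 + C2*erf(sqrt(30)*b/10)


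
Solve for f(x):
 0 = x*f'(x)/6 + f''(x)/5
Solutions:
 f(x) = C1 + C2*erf(sqrt(15)*x/6)


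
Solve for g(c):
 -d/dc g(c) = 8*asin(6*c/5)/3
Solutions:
 g(c) = C1 - 8*c*asin(6*c/5)/3 - 4*sqrt(25 - 36*c^2)/9


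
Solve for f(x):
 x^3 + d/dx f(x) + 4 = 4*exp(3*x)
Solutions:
 f(x) = C1 - x^4/4 - 4*x + 4*exp(3*x)/3


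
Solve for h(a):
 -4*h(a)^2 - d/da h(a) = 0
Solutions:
 h(a) = 1/(C1 + 4*a)


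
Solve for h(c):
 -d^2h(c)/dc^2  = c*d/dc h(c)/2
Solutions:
 h(c) = C1 + C2*erf(c/2)


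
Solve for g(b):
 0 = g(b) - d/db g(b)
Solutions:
 g(b) = C1*exp(b)


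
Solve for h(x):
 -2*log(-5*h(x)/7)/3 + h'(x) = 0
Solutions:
 -3*Integral(1/(log(-_y) - log(7) + log(5)), (_y, h(x)))/2 = C1 - x


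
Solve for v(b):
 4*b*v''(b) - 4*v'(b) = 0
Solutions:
 v(b) = C1 + C2*b^2


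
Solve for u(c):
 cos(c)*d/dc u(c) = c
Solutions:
 u(c) = C1 + Integral(c/cos(c), c)


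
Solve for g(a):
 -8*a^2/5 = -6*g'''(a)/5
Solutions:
 g(a) = C1 + C2*a + C3*a^2 + a^5/45


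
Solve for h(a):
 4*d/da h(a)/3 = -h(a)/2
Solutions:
 h(a) = C1*exp(-3*a/8)


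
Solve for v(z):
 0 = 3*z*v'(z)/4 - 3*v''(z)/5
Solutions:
 v(z) = C1 + C2*erfi(sqrt(10)*z/4)


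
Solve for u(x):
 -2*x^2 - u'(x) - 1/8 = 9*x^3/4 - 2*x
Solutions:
 u(x) = C1 - 9*x^4/16 - 2*x^3/3 + x^2 - x/8


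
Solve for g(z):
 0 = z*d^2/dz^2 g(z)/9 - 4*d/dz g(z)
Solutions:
 g(z) = C1 + C2*z^37


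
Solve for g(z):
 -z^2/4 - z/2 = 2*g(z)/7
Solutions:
 g(z) = 7*z*(-z - 2)/8


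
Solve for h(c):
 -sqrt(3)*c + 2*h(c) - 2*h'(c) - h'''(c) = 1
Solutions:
 h(c) = C1*exp(c*(-3*(1 + sqrt(105)/9)^(1/3) + 2/(1 + sqrt(105)/9)^(1/3))/6)*sin(sqrt(3)*c*(2/(1 + sqrt(105)/9)^(1/3) + 3*(1 + sqrt(105)/9)^(1/3))/6) + C2*exp(c*(-3*(1 + sqrt(105)/9)^(1/3) + 2/(1 + sqrt(105)/9)^(1/3))/6)*cos(sqrt(3)*c*(2/(1 + sqrt(105)/9)^(1/3) + 3*(1 + sqrt(105)/9)^(1/3))/6) + C3*exp(c*(-2/(3*(1 + sqrt(105)/9)^(1/3)) + (1 + sqrt(105)/9)^(1/3))) + sqrt(3)*c/2 + 1/2 + sqrt(3)/2


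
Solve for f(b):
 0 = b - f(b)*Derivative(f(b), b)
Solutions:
 f(b) = -sqrt(C1 + b^2)
 f(b) = sqrt(C1 + b^2)


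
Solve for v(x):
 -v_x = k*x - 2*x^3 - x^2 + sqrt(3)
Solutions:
 v(x) = C1 - k*x^2/2 + x^4/2 + x^3/3 - sqrt(3)*x


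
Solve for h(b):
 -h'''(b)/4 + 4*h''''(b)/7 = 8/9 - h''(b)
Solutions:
 h(b) = C1 + C2*b + 4*b^2/9 + (C3*sin(sqrt(1743)*b/32) + C4*cos(sqrt(1743)*b/32))*exp(7*b/32)


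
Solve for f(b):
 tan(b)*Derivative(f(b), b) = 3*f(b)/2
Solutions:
 f(b) = C1*sin(b)^(3/2)


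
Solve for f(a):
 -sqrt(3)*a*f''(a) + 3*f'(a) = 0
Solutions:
 f(a) = C1 + C2*a^(1 + sqrt(3))


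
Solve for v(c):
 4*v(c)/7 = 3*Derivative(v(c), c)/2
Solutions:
 v(c) = C1*exp(8*c/21)


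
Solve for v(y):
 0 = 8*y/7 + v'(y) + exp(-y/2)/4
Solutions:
 v(y) = C1 - 4*y^2/7 + exp(-y/2)/2


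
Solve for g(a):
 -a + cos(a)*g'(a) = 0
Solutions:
 g(a) = C1 + Integral(a/cos(a), a)


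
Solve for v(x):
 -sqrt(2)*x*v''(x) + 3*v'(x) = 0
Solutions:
 v(x) = C1 + C2*x^(1 + 3*sqrt(2)/2)


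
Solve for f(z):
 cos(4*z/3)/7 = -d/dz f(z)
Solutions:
 f(z) = C1 - 3*sin(4*z/3)/28


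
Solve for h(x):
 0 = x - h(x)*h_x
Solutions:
 h(x) = -sqrt(C1 + x^2)
 h(x) = sqrt(C1 + x^2)


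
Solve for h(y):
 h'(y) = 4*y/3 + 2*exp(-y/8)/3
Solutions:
 h(y) = C1 + 2*y^2/3 - 16*exp(-y/8)/3


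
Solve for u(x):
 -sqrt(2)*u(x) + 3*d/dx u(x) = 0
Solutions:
 u(x) = C1*exp(sqrt(2)*x/3)


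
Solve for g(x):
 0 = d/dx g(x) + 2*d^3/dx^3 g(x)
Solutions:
 g(x) = C1 + C2*sin(sqrt(2)*x/2) + C3*cos(sqrt(2)*x/2)


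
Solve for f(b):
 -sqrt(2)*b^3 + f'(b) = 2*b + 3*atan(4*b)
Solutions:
 f(b) = C1 + sqrt(2)*b^4/4 + b^2 + 3*b*atan(4*b) - 3*log(16*b^2 + 1)/8


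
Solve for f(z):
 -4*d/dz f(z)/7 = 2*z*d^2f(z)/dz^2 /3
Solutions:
 f(z) = C1 + C2*z^(1/7)


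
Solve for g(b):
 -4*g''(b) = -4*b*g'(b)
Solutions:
 g(b) = C1 + C2*erfi(sqrt(2)*b/2)


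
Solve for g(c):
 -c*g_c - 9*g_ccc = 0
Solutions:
 g(c) = C1 + Integral(C2*airyai(-3^(1/3)*c/3) + C3*airybi(-3^(1/3)*c/3), c)


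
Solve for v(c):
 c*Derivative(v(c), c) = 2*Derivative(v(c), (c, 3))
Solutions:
 v(c) = C1 + Integral(C2*airyai(2^(2/3)*c/2) + C3*airybi(2^(2/3)*c/2), c)


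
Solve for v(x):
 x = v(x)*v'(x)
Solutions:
 v(x) = -sqrt(C1 + x^2)
 v(x) = sqrt(C1 + x^2)


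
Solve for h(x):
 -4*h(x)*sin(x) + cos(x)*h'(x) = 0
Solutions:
 h(x) = C1/cos(x)^4


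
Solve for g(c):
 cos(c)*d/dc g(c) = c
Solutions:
 g(c) = C1 + Integral(c/cos(c), c)


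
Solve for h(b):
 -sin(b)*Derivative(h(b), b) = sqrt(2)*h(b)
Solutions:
 h(b) = C1*(cos(b) + 1)^(sqrt(2)/2)/(cos(b) - 1)^(sqrt(2)/2)


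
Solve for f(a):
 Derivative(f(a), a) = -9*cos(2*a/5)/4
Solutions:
 f(a) = C1 - 45*sin(2*a/5)/8


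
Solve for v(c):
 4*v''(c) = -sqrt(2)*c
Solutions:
 v(c) = C1 + C2*c - sqrt(2)*c^3/24


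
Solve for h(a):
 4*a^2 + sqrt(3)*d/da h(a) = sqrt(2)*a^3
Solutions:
 h(a) = C1 + sqrt(6)*a^4/12 - 4*sqrt(3)*a^3/9


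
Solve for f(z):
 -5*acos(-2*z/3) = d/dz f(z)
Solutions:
 f(z) = C1 - 5*z*acos(-2*z/3) - 5*sqrt(9 - 4*z^2)/2


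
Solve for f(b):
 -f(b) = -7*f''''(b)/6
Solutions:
 f(b) = C1*exp(-6^(1/4)*7^(3/4)*b/7) + C2*exp(6^(1/4)*7^(3/4)*b/7) + C3*sin(6^(1/4)*7^(3/4)*b/7) + C4*cos(6^(1/4)*7^(3/4)*b/7)


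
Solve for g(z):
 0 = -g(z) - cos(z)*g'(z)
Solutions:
 g(z) = C1*sqrt(sin(z) - 1)/sqrt(sin(z) + 1)


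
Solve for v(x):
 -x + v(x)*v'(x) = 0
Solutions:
 v(x) = -sqrt(C1 + x^2)
 v(x) = sqrt(C1 + x^2)


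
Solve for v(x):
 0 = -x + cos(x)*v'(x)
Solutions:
 v(x) = C1 + Integral(x/cos(x), x)


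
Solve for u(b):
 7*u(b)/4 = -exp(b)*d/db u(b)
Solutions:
 u(b) = C1*exp(7*exp(-b)/4)


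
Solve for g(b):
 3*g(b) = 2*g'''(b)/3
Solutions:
 g(b) = C3*exp(6^(2/3)*b/2) + (C1*sin(3*2^(2/3)*3^(1/6)*b/4) + C2*cos(3*2^(2/3)*3^(1/6)*b/4))*exp(-6^(2/3)*b/4)


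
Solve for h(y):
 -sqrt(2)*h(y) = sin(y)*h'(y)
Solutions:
 h(y) = C1*(cos(y) + 1)^(sqrt(2)/2)/(cos(y) - 1)^(sqrt(2)/2)


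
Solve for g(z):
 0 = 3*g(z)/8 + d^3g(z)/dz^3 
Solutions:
 g(z) = C3*exp(-3^(1/3)*z/2) + (C1*sin(3^(5/6)*z/4) + C2*cos(3^(5/6)*z/4))*exp(3^(1/3)*z/4)


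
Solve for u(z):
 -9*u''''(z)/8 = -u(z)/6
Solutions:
 u(z) = C1*exp(-sqrt(2)*3^(1/4)*z/3) + C2*exp(sqrt(2)*3^(1/4)*z/3) + C3*sin(sqrt(2)*3^(1/4)*z/3) + C4*cos(sqrt(2)*3^(1/4)*z/3)


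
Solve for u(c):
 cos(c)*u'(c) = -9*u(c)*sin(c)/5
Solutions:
 u(c) = C1*cos(c)^(9/5)


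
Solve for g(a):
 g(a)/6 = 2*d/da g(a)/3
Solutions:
 g(a) = C1*exp(a/4)


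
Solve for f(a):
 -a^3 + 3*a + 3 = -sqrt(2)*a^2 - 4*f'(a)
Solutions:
 f(a) = C1 + a^4/16 - sqrt(2)*a^3/12 - 3*a^2/8 - 3*a/4


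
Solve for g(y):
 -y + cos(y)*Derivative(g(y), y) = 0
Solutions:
 g(y) = C1 + Integral(y/cos(y), y)


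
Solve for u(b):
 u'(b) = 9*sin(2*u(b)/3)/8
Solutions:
 -9*b/8 + 3*log(cos(2*u(b)/3) - 1)/4 - 3*log(cos(2*u(b)/3) + 1)/4 = C1


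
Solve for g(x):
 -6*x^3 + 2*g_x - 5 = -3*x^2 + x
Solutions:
 g(x) = C1 + 3*x^4/4 - x^3/2 + x^2/4 + 5*x/2


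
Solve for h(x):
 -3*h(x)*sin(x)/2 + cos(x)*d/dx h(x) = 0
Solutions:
 h(x) = C1/cos(x)^(3/2)


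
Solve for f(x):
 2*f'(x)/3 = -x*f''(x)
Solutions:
 f(x) = C1 + C2*x^(1/3)


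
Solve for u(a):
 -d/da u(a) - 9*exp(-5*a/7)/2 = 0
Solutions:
 u(a) = C1 + 63*exp(-5*a/7)/10


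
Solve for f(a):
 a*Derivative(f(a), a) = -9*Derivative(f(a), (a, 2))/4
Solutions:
 f(a) = C1 + C2*erf(sqrt(2)*a/3)


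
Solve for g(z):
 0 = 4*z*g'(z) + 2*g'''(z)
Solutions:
 g(z) = C1 + Integral(C2*airyai(-2^(1/3)*z) + C3*airybi(-2^(1/3)*z), z)


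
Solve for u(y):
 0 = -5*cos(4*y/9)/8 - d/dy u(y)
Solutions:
 u(y) = C1 - 45*sin(4*y/9)/32


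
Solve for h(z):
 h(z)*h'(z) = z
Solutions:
 h(z) = -sqrt(C1 + z^2)
 h(z) = sqrt(C1 + z^2)


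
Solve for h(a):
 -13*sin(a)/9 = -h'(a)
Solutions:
 h(a) = C1 - 13*cos(a)/9


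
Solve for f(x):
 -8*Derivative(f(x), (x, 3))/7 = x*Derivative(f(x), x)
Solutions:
 f(x) = C1 + Integral(C2*airyai(-7^(1/3)*x/2) + C3*airybi(-7^(1/3)*x/2), x)


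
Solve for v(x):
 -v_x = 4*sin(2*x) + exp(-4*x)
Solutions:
 v(x) = C1 + 2*cos(2*x) + exp(-4*x)/4


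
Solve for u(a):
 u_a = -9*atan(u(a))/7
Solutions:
 Integral(1/atan(_y), (_y, u(a))) = C1 - 9*a/7


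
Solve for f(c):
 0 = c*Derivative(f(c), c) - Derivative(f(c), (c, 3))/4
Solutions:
 f(c) = C1 + Integral(C2*airyai(2^(2/3)*c) + C3*airybi(2^(2/3)*c), c)


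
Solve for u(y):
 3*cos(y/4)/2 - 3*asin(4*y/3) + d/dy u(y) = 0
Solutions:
 u(y) = C1 + 3*y*asin(4*y/3) + 3*sqrt(9 - 16*y^2)/4 - 6*sin(y/4)


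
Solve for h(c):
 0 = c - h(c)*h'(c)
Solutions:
 h(c) = -sqrt(C1 + c^2)
 h(c) = sqrt(C1 + c^2)


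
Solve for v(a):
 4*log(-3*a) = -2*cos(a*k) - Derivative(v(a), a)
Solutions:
 v(a) = C1 - 4*a*log(-a) - 4*a*log(3) + 4*a - 2*Piecewise((sin(a*k)/k, Ne(k, 0)), (a, True))


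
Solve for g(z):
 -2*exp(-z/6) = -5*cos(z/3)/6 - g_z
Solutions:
 g(z) = C1 - 5*sin(z/3)/2 - 12*exp(-z/6)


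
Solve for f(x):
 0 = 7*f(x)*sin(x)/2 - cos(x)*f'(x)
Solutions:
 f(x) = C1/cos(x)^(7/2)


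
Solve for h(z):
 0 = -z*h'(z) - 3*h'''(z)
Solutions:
 h(z) = C1 + Integral(C2*airyai(-3^(2/3)*z/3) + C3*airybi(-3^(2/3)*z/3), z)


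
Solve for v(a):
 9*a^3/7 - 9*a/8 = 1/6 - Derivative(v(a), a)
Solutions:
 v(a) = C1 - 9*a^4/28 + 9*a^2/16 + a/6


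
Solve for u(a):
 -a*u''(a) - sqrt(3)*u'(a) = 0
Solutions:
 u(a) = C1 + C2*a^(1 - sqrt(3))


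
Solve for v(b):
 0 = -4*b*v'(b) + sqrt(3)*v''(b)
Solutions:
 v(b) = C1 + C2*erfi(sqrt(2)*3^(3/4)*b/3)


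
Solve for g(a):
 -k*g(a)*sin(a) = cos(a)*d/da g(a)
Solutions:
 g(a) = C1*exp(k*log(cos(a)))


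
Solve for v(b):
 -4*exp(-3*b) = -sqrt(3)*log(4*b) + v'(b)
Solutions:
 v(b) = C1 + sqrt(3)*b*log(b) + sqrt(3)*b*(-1 + 2*log(2)) + 4*exp(-3*b)/3


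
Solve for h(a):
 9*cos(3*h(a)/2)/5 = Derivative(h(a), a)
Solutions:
 -9*a/5 - log(sin(3*h(a)/2) - 1)/3 + log(sin(3*h(a)/2) + 1)/3 = C1


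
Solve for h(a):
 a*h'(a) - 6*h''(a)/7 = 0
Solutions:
 h(a) = C1 + C2*erfi(sqrt(21)*a/6)


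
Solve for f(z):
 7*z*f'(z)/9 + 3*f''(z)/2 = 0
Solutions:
 f(z) = C1 + C2*erf(sqrt(21)*z/9)


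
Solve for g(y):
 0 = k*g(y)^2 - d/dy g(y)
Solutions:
 g(y) = -1/(C1 + k*y)


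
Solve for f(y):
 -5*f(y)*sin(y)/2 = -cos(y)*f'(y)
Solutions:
 f(y) = C1/cos(y)^(5/2)


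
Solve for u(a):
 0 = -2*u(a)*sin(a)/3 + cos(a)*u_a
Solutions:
 u(a) = C1/cos(a)^(2/3)


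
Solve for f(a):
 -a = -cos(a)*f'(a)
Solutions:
 f(a) = C1 + Integral(a/cos(a), a)


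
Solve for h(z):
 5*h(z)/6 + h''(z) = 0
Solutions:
 h(z) = C1*sin(sqrt(30)*z/6) + C2*cos(sqrt(30)*z/6)


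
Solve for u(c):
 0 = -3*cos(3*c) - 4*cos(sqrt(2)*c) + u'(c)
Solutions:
 u(c) = C1 + sin(3*c) + 2*sqrt(2)*sin(sqrt(2)*c)


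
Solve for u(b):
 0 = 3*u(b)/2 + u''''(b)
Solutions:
 u(b) = (C1*sin(6^(1/4)*b/2) + C2*cos(6^(1/4)*b/2))*exp(-6^(1/4)*b/2) + (C3*sin(6^(1/4)*b/2) + C4*cos(6^(1/4)*b/2))*exp(6^(1/4)*b/2)


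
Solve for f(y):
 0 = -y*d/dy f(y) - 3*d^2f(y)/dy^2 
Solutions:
 f(y) = C1 + C2*erf(sqrt(6)*y/6)


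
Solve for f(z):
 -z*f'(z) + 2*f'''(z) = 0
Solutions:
 f(z) = C1 + Integral(C2*airyai(2^(2/3)*z/2) + C3*airybi(2^(2/3)*z/2), z)


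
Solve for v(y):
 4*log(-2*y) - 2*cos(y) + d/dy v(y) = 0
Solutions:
 v(y) = C1 - 4*y*log(-y) - 4*y*log(2) + 4*y + 2*sin(y)


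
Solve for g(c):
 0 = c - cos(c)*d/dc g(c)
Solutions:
 g(c) = C1 + Integral(c/cos(c), c)


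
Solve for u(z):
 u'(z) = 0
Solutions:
 u(z) = C1


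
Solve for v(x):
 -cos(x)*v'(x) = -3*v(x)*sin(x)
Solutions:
 v(x) = C1/cos(x)^3


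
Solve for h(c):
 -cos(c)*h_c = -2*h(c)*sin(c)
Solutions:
 h(c) = C1/cos(c)^2


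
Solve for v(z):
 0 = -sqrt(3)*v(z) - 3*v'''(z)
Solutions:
 v(z) = C3*exp(-3^(5/6)*z/3) + (C1*sin(3^(1/3)*z/2) + C2*cos(3^(1/3)*z/2))*exp(3^(5/6)*z/6)


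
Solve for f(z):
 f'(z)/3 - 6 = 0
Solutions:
 f(z) = C1 + 18*z


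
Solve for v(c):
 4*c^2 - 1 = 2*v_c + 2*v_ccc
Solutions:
 v(c) = C1 + C2*sin(c) + C3*cos(c) + 2*c^3/3 - 9*c/2


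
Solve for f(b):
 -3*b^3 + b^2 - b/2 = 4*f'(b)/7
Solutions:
 f(b) = C1 - 21*b^4/16 + 7*b^3/12 - 7*b^2/16


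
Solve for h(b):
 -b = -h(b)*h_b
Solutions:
 h(b) = -sqrt(C1 + b^2)
 h(b) = sqrt(C1 + b^2)


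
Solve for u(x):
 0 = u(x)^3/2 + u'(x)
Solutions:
 u(x) = -sqrt(-1/(C1 - x))
 u(x) = sqrt(-1/(C1 - x))


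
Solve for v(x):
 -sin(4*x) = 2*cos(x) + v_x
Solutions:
 v(x) = C1 - 2*sin(x) + cos(4*x)/4


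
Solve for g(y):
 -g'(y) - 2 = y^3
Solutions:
 g(y) = C1 - y^4/4 - 2*y


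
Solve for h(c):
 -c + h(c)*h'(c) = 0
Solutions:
 h(c) = -sqrt(C1 + c^2)
 h(c) = sqrt(C1 + c^2)


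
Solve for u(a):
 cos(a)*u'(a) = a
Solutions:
 u(a) = C1 + Integral(a/cos(a), a)


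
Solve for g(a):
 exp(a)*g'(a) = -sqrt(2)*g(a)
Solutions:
 g(a) = C1*exp(sqrt(2)*exp(-a))


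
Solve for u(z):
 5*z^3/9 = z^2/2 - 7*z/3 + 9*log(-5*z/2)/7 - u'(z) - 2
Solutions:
 u(z) = C1 - 5*z^4/36 + z^3/6 - 7*z^2/6 + 9*z*log(-z)/7 + z*(-23 - 9*log(2) + 9*log(5))/7


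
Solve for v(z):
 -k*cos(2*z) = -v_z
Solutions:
 v(z) = C1 + k*sin(2*z)/2


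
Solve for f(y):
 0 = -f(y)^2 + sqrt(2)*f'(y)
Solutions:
 f(y) = -2/(C1 + sqrt(2)*y)


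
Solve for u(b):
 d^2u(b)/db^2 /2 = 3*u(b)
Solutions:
 u(b) = C1*exp(-sqrt(6)*b) + C2*exp(sqrt(6)*b)


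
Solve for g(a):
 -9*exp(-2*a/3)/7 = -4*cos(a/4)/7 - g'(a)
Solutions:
 g(a) = C1 - 16*sin(a/4)/7 - 27*exp(-2*a/3)/14


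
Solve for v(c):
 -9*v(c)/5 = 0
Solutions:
 v(c) = 0


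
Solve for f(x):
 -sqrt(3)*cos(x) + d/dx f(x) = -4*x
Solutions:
 f(x) = C1 - 2*x^2 + sqrt(3)*sin(x)


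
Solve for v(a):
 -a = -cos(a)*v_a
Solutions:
 v(a) = C1 + Integral(a/cos(a), a)


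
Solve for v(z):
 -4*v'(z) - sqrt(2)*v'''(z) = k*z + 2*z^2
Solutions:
 v(z) = C1 + C2*sin(2^(3/4)*z) + C3*cos(2^(3/4)*z) - k*z^2/8 - z^3/6 + sqrt(2)*z/4


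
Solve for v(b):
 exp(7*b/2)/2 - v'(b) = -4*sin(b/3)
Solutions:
 v(b) = C1 + exp(7*b/2)/7 - 12*cos(b/3)


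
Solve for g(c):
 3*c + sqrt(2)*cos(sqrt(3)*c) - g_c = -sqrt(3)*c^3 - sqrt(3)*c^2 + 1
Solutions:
 g(c) = C1 + sqrt(3)*c^4/4 + sqrt(3)*c^3/3 + 3*c^2/2 - c + sqrt(6)*sin(sqrt(3)*c)/3


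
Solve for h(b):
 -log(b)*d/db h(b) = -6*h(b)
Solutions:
 h(b) = C1*exp(6*li(b))


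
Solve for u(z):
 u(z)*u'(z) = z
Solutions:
 u(z) = -sqrt(C1 + z^2)
 u(z) = sqrt(C1 + z^2)


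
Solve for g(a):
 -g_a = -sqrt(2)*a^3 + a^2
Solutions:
 g(a) = C1 + sqrt(2)*a^4/4 - a^3/3


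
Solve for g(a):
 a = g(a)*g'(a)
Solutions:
 g(a) = -sqrt(C1 + a^2)
 g(a) = sqrt(C1 + a^2)


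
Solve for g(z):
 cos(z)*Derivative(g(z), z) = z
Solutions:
 g(z) = C1 + Integral(z/cos(z), z)


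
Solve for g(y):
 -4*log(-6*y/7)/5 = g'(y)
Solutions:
 g(y) = C1 - 4*y*log(-y)/5 + 4*y*(-log(6) + 1 + log(7))/5


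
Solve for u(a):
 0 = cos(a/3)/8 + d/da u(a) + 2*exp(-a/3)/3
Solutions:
 u(a) = C1 - 3*sin(a/3)/8 + 2*exp(-a/3)


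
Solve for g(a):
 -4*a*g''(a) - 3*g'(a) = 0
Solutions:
 g(a) = C1 + C2*a^(1/4)


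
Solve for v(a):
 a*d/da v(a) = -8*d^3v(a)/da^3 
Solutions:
 v(a) = C1 + Integral(C2*airyai(-a/2) + C3*airybi(-a/2), a)


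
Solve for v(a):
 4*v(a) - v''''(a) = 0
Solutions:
 v(a) = C1*exp(-sqrt(2)*a) + C2*exp(sqrt(2)*a) + C3*sin(sqrt(2)*a) + C4*cos(sqrt(2)*a)


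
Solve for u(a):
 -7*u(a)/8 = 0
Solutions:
 u(a) = 0


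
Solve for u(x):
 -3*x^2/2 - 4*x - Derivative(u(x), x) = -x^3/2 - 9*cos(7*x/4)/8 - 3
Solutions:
 u(x) = C1 + x^4/8 - x^3/2 - 2*x^2 + 3*x + 9*sin(7*x/4)/14


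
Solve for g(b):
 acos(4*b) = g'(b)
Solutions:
 g(b) = C1 + b*acos(4*b) - sqrt(1 - 16*b^2)/4


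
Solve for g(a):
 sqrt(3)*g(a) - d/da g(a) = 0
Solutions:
 g(a) = C1*exp(sqrt(3)*a)


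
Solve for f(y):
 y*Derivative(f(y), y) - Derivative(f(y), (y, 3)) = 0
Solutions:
 f(y) = C1 + Integral(C2*airyai(y) + C3*airybi(y), y)


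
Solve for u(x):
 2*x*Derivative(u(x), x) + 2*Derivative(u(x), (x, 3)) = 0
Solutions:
 u(x) = C1 + Integral(C2*airyai(-x) + C3*airybi(-x), x)


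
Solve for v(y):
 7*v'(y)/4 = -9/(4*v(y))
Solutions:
 v(y) = -sqrt(C1 - 126*y)/7
 v(y) = sqrt(C1 - 126*y)/7


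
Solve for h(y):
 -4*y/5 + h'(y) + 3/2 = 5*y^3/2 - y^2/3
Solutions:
 h(y) = C1 + 5*y^4/8 - y^3/9 + 2*y^2/5 - 3*y/2


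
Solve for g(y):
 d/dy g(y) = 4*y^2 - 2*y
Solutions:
 g(y) = C1 + 4*y^3/3 - y^2


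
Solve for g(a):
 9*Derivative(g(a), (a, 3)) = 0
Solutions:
 g(a) = C1 + C2*a + C3*a^2


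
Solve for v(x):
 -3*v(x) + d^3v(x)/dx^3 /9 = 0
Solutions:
 v(x) = C3*exp(3*x) + (C1*sin(3*sqrt(3)*x/2) + C2*cos(3*sqrt(3)*x/2))*exp(-3*x/2)


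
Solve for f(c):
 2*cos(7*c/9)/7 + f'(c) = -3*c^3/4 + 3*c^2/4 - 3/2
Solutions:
 f(c) = C1 - 3*c^4/16 + c^3/4 - 3*c/2 - 18*sin(7*c/9)/49


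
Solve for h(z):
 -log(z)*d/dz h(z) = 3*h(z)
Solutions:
 h(z) = C1*exp(-3*li(z))


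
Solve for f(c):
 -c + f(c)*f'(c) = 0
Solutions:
 f(c) = -sqrt(C1 + c^2)
 f(c) = sqrt(C1 + c^2)


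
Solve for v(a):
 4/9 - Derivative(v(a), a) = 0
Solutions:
 v(a) = C1 + 4*a/9


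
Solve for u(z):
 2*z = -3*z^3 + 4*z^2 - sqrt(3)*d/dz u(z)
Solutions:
 u(z) = C1 - sqrt(3)*z^4/4 + 4*sqrt(3)*z^3/9 - sqrt(3)*z^2/3


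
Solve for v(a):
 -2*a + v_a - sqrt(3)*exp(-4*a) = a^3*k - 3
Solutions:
 v(a) = C1 + a^4*k/4 + a^2 - 3*a - sqrt(3)*exp(-4*a)/4


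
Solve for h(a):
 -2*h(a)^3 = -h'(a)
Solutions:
 h(a) = -sqrt(2)*sqrt(-1/(C1 + 2*a))/2
 h(a) = sqrt(2)*sqrt(-1/(C1 + 2*a))/2


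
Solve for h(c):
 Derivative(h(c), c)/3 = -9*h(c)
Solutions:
 h(c) = C1*exp(-27*c)


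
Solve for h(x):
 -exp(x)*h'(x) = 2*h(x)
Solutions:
 h(x) = C1*exp(2*exp(-x))


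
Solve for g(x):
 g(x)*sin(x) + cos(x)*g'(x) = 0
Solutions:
 g(x) = C1*cos(x)


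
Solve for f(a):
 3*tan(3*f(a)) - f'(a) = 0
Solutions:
 f(a) = -asin(C1*exp(9*a))/3 + pi/3
 f(a) = asin(C1*exp(9*a))/3


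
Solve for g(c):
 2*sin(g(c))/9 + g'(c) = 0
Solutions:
 2*c/9 + log(cos(g(c)) - 1)/2 - log(cos(g(c)) + 1)/2 = C1


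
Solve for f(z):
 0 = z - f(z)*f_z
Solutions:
 f(z) = -sqrt(C1 + z^2)
 f(z) = sqrt(C1 + z^2)


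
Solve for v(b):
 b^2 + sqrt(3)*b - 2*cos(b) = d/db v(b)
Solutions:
 v(b) = C1 + b^3/3 + sqrt(3)*b^2/2 - 2*sin(b)


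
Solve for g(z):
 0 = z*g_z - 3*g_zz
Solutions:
 g(z) = C1 + C2*erfi(sqrt(6)*z/6)


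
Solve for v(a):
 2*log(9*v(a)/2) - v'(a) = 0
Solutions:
 Integral(1/(-log(_y) - 2*log(3) + log(2)), (_y, v(a)))/2 = C1 - a


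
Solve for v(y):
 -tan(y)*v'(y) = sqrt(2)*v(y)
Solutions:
 v(y) = C1/sin(y)^(sqrt(2))


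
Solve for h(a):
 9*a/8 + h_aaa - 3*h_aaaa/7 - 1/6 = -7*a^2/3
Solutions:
 h(a) = C1 + C2*a + C3*a^2 + C4*exp(7*a/3) - 7*a^5/180 - 25*a^4/192 - 197*a^3/1008


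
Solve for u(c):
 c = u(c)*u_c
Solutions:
 u(c) = -sqrt(C1 + c^2)
 u(c) = sqrt(C1 + c^2)


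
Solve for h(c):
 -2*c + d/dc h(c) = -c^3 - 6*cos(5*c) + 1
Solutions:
 h(c) = C1 - c^4/4 + c^2 + c - 6*sin(5*c)/5


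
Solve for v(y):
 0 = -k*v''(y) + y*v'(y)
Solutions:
 v(y) = C1 + C2*erf(sqrt(2)*y*sqrt(-1/k)/2)/sqrt(-1/k)


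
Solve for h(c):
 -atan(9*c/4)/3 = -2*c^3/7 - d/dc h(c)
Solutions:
 h(c) = C1 - c^4/14 + c*atan(9*c/4)/3 - 2*log(81*c^2 + 16)/27


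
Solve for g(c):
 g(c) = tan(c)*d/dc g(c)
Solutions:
 g(c) = C1*sin(c)


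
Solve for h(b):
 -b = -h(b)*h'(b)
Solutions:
 h(b) = -sqrt(C1 + b^2)
 h(b) = sqrt(C1 + b^2)


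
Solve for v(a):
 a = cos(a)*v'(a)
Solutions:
 v(a) = C1 + Integral(a/cos(a), a)


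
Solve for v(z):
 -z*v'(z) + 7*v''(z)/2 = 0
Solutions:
 v(z) = C1 + C2*erfi(sqrt(7)*z/7)


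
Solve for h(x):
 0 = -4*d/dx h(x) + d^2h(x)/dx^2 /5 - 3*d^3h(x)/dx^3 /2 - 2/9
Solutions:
 h(x) = C1 - x/18 + (C2*sin(sqrt(599)*x/15) + C3*cos(sqrt(599)*x/15))*exp(x/15)


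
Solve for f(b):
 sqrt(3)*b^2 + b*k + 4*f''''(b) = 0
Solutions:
 f(b) = C1 + C2*b + C3*b^2 + C4*b^3 - sqrt(3)*b^6/1440 - b^5*k/480


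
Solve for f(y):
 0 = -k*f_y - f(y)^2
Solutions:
 f(y) = k/(C1*k + y)


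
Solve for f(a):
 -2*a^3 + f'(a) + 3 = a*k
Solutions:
 f(a) = C1 + a^4/2 + a^2*k/2 - 3*a


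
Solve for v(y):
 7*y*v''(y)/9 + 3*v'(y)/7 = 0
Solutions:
 v(y) = C1 + C2*y^(22/49)


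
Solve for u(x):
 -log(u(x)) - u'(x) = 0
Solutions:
 li(u(x)) = C1 - x


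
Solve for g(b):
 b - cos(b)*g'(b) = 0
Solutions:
 g(b) = C1 + Integral(b/cos(b), b)


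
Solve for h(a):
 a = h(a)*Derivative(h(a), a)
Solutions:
 h(a) = -sqrt(C1 + a^2)
 h(a) = sqrt(C1 + a^2)


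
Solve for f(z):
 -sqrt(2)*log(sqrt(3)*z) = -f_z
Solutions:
 f(z) = C1 + sqrt(2)*z*log(z) - sqrt(2)*z + sqrt(2)*z*log(3)/2


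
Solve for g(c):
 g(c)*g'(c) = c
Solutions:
 g(c) = -sqrt(C1 + c^2)
 g(c) = sqrt(C1 + c^2)


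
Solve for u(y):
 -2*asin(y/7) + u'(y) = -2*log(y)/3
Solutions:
 u(y) = C1 - 2*y*log(y)/3 + 2*y*asin(y/7) + 2*y/3 + 2*sqrt(49 - y^2)


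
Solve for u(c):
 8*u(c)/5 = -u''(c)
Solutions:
 u(c) = C1*sin(2*sqrt(10)*c/5) + C2*cos(2*sqrt(10)*c/5)


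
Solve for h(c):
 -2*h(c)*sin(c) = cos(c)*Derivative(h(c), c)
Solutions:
 h(c) = C1*cos(c)^2


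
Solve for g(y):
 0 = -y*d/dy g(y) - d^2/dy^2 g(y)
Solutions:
 g(y) = C1 + C2*erf(sqrt(2)*y/2)


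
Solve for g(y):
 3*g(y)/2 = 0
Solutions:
 g(y) = 0


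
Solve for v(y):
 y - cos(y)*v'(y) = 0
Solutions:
 v(y) = C1 + Integral(y/cos(y), y)


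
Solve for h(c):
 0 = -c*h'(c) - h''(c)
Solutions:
 h(c) = C1 + C2*erf(sqrt(2)*c/2)


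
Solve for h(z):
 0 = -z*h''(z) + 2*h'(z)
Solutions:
 h(z) = C1 + C2*z^3


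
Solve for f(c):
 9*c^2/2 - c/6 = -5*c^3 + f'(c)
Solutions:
 f(c) = C1 + 5*c^4/4 + 3*c^3/2 - c^2/12


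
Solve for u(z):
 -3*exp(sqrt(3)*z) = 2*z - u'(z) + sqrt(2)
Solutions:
 u(z) = C1 + z^2 + sqrt(2)*z + sqrt(3)*exp(sqrt(3)*z)


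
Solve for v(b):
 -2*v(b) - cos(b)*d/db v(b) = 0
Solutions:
 v(b) = C1*(sin(b) - 1)/(sin(b) + 1)


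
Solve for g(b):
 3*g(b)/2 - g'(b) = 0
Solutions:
 g(b) = C1*exp(3*b/2)


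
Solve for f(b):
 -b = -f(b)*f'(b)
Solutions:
 f(b) = -sqrt(C1 + b^2)
 f(b) = sqrt(C1 + b^2)


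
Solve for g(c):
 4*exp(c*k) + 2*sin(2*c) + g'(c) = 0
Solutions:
 g(c) = C1 + cos(2*c) - 4*exp(c*k)/k


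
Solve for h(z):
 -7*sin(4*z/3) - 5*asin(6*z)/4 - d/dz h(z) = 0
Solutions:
 h(z) = C1 - 5*z*asin(6*z)/4 - 5*sqrt(1 - 36*z^2)/24 + 21*cos(4*z/3)/4


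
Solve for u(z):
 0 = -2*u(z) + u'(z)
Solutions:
 u(z) = C1*exp(2*z)


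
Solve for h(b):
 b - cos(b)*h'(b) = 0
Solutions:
 h(b) = C1 + Integral(b/cos(b), b)


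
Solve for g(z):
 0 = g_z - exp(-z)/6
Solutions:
 g(z) = C1 - exp(-z)/6


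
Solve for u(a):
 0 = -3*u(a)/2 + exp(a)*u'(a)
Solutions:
 u(a) = C1*exp(-3*exp(-a)/2)


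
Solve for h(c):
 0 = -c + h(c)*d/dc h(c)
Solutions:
 h(c) = -sqrt(C1 + c^2)
 h(c) = sqrt(C1 + c^2)


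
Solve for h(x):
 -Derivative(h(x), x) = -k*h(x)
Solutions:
 h(x) = C1*exp(k*x)


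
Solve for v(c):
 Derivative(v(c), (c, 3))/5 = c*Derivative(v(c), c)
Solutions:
 v(c) = C1 + Integral(C2*airyai(5^(1/3)*c) + C3*airybi(5^(1/3)*c), c)


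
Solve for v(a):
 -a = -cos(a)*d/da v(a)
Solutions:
 v(a) = C1 + Integral(a/cos(a), a)


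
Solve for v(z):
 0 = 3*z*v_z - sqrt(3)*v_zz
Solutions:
 v(z) = C1 + C2*erfi(sqrt(2)*3^(1/4)*z/2)


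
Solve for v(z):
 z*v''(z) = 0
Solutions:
 v(z) = C1 + C2*z


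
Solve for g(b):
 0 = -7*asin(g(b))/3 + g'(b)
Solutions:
 Integral(1/asin(_y), (_y, g(b))) = C1 + 7*b/3


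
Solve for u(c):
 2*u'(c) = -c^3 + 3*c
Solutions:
 u(c) = C1 - c^4/8 + 3*c^2/4


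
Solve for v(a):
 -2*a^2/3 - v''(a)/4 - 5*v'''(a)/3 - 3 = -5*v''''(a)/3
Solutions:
 v(a) = C1 + C2*a + C3*exp(a*(5 - 2*sqrt(10))/10) + C4*exp(a*(5 + 2*sqrt(10))/10) - 2*a^4/9 + 160*a^3/27 - 3842*a^2/27


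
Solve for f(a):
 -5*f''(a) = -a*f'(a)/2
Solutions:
 f(a) = C1 + C2*erfi(sqrt(5)*a/10)


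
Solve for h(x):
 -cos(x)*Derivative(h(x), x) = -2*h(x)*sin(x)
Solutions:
 h(x) = C1/cos(x)^2


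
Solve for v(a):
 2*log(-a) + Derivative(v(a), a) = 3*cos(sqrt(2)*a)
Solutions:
 v(a) = C1 - 2*a*log(-a) + 2*a + 3*sqrt(2)*sin(sqrt(2)*a)/2


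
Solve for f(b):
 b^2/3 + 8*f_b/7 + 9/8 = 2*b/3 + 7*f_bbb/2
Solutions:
 f(b) = C1 + C2*exp(-4*b/7) + C3*exp(4*b/7) - 7*b^3/72 + 7*b^2/24 - 133*b/48


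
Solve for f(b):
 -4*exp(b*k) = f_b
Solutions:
 f(b) = C1 - 4*exp(b*k)/k


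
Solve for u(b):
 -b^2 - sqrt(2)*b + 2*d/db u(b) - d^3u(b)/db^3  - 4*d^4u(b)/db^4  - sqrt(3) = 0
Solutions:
 u(b) = C1 + C2*exp(-b*((12*sqrt(1290) + 431)^(-1/3) + 2 + (12*sqrt(1290) + 431)^(1/3))/24)*sin(sqrt(3)*b*(-(12*sqrt(1290) + 431)^(1/3) + (12*sqrt(1290) + 431)^(-1/3))/24) + C3*exp(-b*((12*sqrt(1290) + 431)^(-1/3) + 2 + (12*sqrt(1290) + 431)^(1/3))/24)*cos(sqrt(3)*b*(-(12*sqrt(1290) + 431)^(1/3) + (12*sqrt(1290) + 431)^(-1/3))/24) + C4*exp(b*(-1 + (12*sqrt(1290) + 431)^(-1/3) + (12*sqrt(1290) + 431)^(1/3))/12) + b^3/6 + sqrt(2)*b^2/4 + b/2 + sqrt(3)*b/2


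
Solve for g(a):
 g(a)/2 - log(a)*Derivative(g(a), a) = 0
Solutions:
 g(a) = C1*exp(li(a)/2)


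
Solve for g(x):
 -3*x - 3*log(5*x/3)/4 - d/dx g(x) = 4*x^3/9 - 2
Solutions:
 g(x) = C1 - x^4/9 - 3*x^2/2 - 3*x*log(x)/4 - 3*x*log(5)/4 + 3*x*log(3)/4 + 11*x/4


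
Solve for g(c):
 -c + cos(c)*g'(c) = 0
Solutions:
 g(c) = C1 + Integral(c/cos(c), c)


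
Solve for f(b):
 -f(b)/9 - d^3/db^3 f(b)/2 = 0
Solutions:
 f(b) = C3*exp(-6^(1/3)*b/3) + (C1*sin(2^(1/3)*3^(5/6)*b/6) + C2*cos(2^(1/3)*3^(5/6)*b/6))*exp(6^(1/3)*b/6)


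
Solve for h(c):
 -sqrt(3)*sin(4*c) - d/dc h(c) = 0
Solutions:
 h(c) = C1 + sqrt(3)*cos(4*c)/4
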